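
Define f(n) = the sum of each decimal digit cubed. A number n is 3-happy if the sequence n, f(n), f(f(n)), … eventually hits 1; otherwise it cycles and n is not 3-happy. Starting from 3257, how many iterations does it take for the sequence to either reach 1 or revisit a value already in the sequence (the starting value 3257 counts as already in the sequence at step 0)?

8

3257 → 3³ + 2³ + 5³ + 7³ = 27 + 8 + 125 + 343 = 503
503 → 5³ + 0³ + 3³ = 125 + 0 + 27 = 152
152 → 1³ + 5³ + 2³ = 1 + 125 + 8 = 134
134 → 1³ + 3³ + 4³ = 1 + 27 + 64 = 92
92 → 9³ + 2³ = 729 + 8 = 737
737 → 7³ + 3³ + 7³ = 343 + 27 + 343 = 713
713 → 7³ + 1³ + 3³ = 343 + 1 + 27 = 371
371 → 3³ + 7³ + 1³ = 27 + 343 + 1 = 371  — 371 repeats.
That took 8 steps.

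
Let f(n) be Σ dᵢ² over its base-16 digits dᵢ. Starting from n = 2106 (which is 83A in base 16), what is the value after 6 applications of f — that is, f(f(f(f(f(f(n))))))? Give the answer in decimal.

2106 = (8,3,10)_16 → 173
173 = (10,13)_16 → 269
269 = (1,0,13)_16 → 170
170 = (10,10)_16 → 200
200 = (12,8)_16 → 208
208 = (13,0)_16 → 169

169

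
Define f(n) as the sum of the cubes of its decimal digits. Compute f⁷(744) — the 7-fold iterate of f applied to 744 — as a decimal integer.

744 → 7³ + 4³ + 4³ = 343 + 64 + 64 = 471
471 → 4³ + 7³ + 1³ = 64 + 343 + 1 = 408
408 → 4³ + 0³ + 8³ = 64 + 0 + 512 = 576
576 → 5³ + 7³ + 6³ = 125 + 343 + 216 = 684
684 → 6³ + 8³ + 4³ = 216 + 512 + 64 = 792
792 → 7³ + 9³ + 2³ = 343 + 729 + 8 = 1080
1080 → 1³ + 0³ + 8³ + 0³ = 1 + 0 + 512 + 0 = 513

513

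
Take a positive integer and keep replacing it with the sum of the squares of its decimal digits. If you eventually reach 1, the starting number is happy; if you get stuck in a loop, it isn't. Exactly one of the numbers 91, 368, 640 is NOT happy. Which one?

640

91: 91 → 82 → 68 → 100 → 1  — reaches 1 (happy)
368: 368 → 109 → 82 → 68 → 100 → 1  — reaches 1 (happy)
640: 640 → 52 → 29 → 85 → 89 → 145 → 42 → 20 → 4 → 16 → 37 → 58 → 89  — repeats 89 (not happy)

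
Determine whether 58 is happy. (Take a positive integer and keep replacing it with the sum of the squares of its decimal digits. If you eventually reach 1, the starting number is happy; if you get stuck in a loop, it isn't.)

not happy

58 → 5² + 8² = 89
89 → 8² + 9² = 145
145 → 1² + 4² + 5² = 42
42 → 4² + 2² = 20
20 → 2² + 0² = 4
4 → 4² = 16
16 → 1² + 6² = 37
37 → 3² + 7² = 58  — 58 already seen; the sequence cycles without reaching 1.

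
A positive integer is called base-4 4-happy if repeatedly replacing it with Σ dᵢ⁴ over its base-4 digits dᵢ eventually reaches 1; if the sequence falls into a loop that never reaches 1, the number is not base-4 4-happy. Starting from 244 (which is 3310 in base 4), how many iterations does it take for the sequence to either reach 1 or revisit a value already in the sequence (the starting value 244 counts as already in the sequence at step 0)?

244 = (3,3,1,0)_4 → 163
163 = (2,2,0,3)_4 → 113
113 = (1,3,0,1)_4 → 83
83 = (1,1,0,3)_4 → 83  — 83 repeats.
That took 4 steps.

4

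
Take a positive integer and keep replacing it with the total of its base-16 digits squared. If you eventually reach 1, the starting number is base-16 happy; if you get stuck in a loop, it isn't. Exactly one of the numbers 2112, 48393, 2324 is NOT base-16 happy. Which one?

2112

2112: 2112 → 80 → 25 → 82 → 29 → 170 → 200 → 208 → 169 → 181 → 146 → 85 → 50 → 13 → 169  — repeats 169 (not base-16 happy)
48393: 48393 → 371 → 59 → 130 → 68 → 32 → 4 → 16 → 1  — reaches 1 (base-16 happy)
2324: 2324 → 98 → 40 → 68 → 32 → 4 → 16 → 1  — reaches 1 (base-16 happy)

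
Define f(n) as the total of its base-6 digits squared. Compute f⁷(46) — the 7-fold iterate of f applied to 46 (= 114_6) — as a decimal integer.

26

46 = (1,1,4)_6 → 1² + 1² + 4² = 18
18 = (3,0)_6 → 3² + 0² = 9
9 = (1,3)_6 → 1² + 3² = 10
10 = (1,4)_6 → 1² + 4² = 17
17 = (2,5)_6 → 2² + 5² = 29
29 = (4,5)_6 → 4² + 5² = 41
41 = (1,0,5)_6 → 1² + 0² + 5² = 26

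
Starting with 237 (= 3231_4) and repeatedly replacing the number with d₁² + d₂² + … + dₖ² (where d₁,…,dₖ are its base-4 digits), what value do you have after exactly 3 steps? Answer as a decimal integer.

237 = (3,2,3,1)_4 → 3² + 2² + 3² + 1² = 23
23 = (1,1,3)_4 → 1² + 1² + 3² = 11
11 = (2,3)_4 → 2² + 3² = 13

13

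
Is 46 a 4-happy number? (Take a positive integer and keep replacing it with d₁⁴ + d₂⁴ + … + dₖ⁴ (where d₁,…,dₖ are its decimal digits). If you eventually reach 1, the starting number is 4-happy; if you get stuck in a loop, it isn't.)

not 4-happy

46 → 4⁴ + 6⁴ = 256 + 1296 = 1552
1552 → 1⁴ + 5⁴ + 5⁴ + 2⁴ = 1 + 625 + 625 + 16 = 1267
1267 → 1⁴ + 2⁴ + 6⁴ + 7⁴ = 1 + 16 + 1296 + 2401 = 3714
3714 → 3⁴ + 7⁴ + 1⁴ + 4⁴ = 81 + 2401 + 1 + 256 = 2739
2739 → 2⁴ + 7⁴ + 3⁴ + 9⁴ = 16 + 2401 + 81 + 6561 = 9059
9059 → 9⁴ + 0⁴ + 5⁴ + 9⁴ = 6561 + 0 + 625 + 6561 = 13747
13747 → 1⁴ + 3⁴ + 7⁴ + 4⁴ + 7⁴ = 1 + 81 + 2401 + 256 + 2401 = 5140
5140 → 5⁴ + 1⁴ + 4⁴ + 0⁴ = 625 + 1 + 256 + 0 = 882
882 → 8⁴ + 8⁴ + 2⁴ = 4096 + 4096 + 16 = 8208
8208 → 8⁴ + 2⁴ + 0⁴ + 8⁴ = 4096 + 16 + 0 + 4096 = 8208  — 8208 already seen; the sequence cycles without reaching 1.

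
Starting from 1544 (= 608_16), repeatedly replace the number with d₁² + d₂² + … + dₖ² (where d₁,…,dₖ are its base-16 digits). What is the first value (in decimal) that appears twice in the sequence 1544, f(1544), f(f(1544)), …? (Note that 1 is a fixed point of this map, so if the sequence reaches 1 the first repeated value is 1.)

169

1544 = (6,0,8)_16 → 6² + 0² + 8² = 100
100 = (6,4)_16 → 6² + 4² = 52
52 = (3,4)_16 → 3² + 4² = 25
25 = (1,9)_16 → 1² + 9² = 82
82 = (5,2)_16 → 5² + 2² = 29
29 = (1,13)_16 → 1² + 13² = 170
170 = (10,10)_16 → 10² + 10² = 200
200 = (12,8)_16 → 12² + 8² = 208
208 = (13,0)_16 → 13² + 0² = 169
169 = (10,9)_16 → 10² + 9² = 181
181 = (11,5)_16 → 11² + 5² = 146
146 = (9,2)_16 → 9² + 2² = 85
85 = (5,5)_16 → 5² + 5² = 50
50 = (3,2)_16 → 3² + 2² = 13
13 = (13)_16 → 13² = 169  — 169 already appeared earlier.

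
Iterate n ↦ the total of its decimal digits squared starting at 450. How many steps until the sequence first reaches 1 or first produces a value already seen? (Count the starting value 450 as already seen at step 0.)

450 → 41
41 → 17
17 → 50
50 → 25
25 → 29
29 → 85
85 → 89
89 → 145
145 → 42
42 → 20
20 → 4
4 → 16
16 → 37
37 → 58
58 → 89  — 89 repeats.
That took 15 steps.

15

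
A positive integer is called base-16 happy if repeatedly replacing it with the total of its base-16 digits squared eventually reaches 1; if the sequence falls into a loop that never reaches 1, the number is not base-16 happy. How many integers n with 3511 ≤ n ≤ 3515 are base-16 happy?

1

3511: 3511 → 339 → 35 → 13 → 169 → 181 → 146 → 85 → 50 → 13  (repeats 13)
3512: 3512 → 354 → 41 → 85 → 50 → 13 → 169 → 181 → 146 → 85  (repeats 85)
3513: 3513 → 371 → 59 → 130 → 68 → 32 → 4 → 16 → 1  (reaches 1)
3514: 3514 → 390 → 101 → 61 → 178 → 125 → 218 → 269 → 170 → 200 → 208 → 169 → 181 → 146 → 85 → 50 → 13 → 169  (repeats 169)
3515: 3515 → 411 → 203 → 265 → 82 → 29 → 170 → 200 → 208 → 169 → 181 → 146 → 85 → 50 → 13 → 169  (repeats 169)
base-16 happy: 3513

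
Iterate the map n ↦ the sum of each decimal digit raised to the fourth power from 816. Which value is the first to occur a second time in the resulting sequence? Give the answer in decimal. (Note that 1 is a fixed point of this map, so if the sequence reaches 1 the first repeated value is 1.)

816 → 8⁴ + 1⁴ + 6⁴ = 5393
5393 → 5⁴ + 3⁴ + 9⁴ + 3⁴ = 7348
7348 → 7⁴ + 3⁴ + 4⁴ + 8⁴ = 6834
6834 → 6⁴ + 8⁴ + 3⁴ + 4⁴ = 5729
5729 → 5⁴ + 7⁴ + 2⁴ + 9⁴ = 9603
9603 → 9⁴ + 6⁴ + 0⁴ + 3⁴ = 7938
7938 → 7⁴ + 9⁴ + 3⁴ + 8⁴ = 13139
13139 → 1⁴ + 3⁴ + 1⁴ + 3⁴ + 9⁴ = 6725
6725 → 6⁴ + 7⁴ + 2⁴ + 5⁴ = 4338
4338 → 4⁴ + 3⁴ + 3⁴ + 8⁴ = 4514
4514 → 4⁴ + 5⁴ + 1⁴ + 4⁴ = 1138
1138 → 1⁴ + 1⁴ + 3⁴ + 8⁴ = 4179
4179 → 4⁴ + 1⁴ + 7⁴ + 9⁴ = 9219
9219 → 9⁴ + 2⁴ + 1⁴ + 9⁴ = 13139  — 13139 already appeared earlier.

13139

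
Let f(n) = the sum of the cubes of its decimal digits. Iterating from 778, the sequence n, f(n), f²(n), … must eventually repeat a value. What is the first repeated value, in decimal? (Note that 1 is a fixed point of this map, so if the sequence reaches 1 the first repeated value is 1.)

1

778 → 7³ + 7³ + 8³ = 343 + 343 + 512 = 1198
1198 → 1³ + 1³ + 9³ + 8³ = 1 + 1 + 729 + 512 = 1243
1243 → 1³ + 2³ + 4³ + 3³ = 1 + 8 + 64 + 27 = 100
100 → 1³ + 0³ + 0³ = 1 + 0 + 0 = 1  — reached the fixed point 1.
1 → 1, so 1 is the first repeated value.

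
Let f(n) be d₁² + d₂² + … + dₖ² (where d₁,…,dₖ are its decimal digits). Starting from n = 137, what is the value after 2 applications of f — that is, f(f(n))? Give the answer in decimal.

137 → 1² + 3² + 7² = 59
59 → 5² + 9² = 106

106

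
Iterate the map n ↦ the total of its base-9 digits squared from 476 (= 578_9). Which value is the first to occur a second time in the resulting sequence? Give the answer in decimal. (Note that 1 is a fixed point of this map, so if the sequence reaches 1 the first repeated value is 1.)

476 = (5,7,8)_9 → 5² + 7² + 8² = 25 + 49 + 64 = 138
138 = (1,6,3)_9 → 1² + 6² + 3² = 1 + 36 + 9 = 46
46 = (5,1)_9 → 5² + 1² = 25 + 1 = 26
26 = (2,8)_9 → 2² + 8² = 4 + 64 = 68
68 = (7,5)_9 → 7² + 5² = 49 + 25 = 74
74 = (8,2)_9 → 8² + 2² = 64 + 4 = 68  — 68 already appeared earlier.

68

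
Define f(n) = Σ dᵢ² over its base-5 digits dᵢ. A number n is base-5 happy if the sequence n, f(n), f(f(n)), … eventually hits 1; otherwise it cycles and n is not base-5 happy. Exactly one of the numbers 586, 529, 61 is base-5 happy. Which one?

586: 586 → 30 → 2 → 4 → 16 → 10 → 4  — repeats 4 (not base-5 happy)
529: 529 → 33 → 11 → 5 → 1  — reaches 1 (base-5 happy)
61: 61 → 9 → 17 → 13 → 13  — repeats 13 (not base-5 happy)

529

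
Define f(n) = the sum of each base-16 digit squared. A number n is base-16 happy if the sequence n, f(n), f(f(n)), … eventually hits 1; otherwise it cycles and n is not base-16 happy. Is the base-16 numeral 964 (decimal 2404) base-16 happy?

base-16 happy

2404 = (9,6,4)_16 → 9² + 6² + 4² = 81 + 36 + 16 = 133
133 = (8,5)_16 → 8² + 5² = 64 + 25 = 89
89 = (5,9)_16 → 5² + 9² = 25 + 81 = 106
106 = (6,10)_16 → 6² + 10² = 36 + 100 = 136
136 = (8,8)_16 → 8² + 8² = 64 + 64 = 128
128 = (8,0)_16 → 8² + 0² = 64 + 0 = 64
64 = (4,0)_16 → 4² + 0² = 16 + 0 = 16
16 = (1,0)_16 → 1² + 0² = 1 + 0 = 1  — reached 1.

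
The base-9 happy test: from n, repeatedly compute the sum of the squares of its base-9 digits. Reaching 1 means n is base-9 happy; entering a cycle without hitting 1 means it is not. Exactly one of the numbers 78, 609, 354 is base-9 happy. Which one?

609

78: 78 → 100 → 6 → 36 → 16 → 50 → 50  — repeats 50 (not base-9 happy)
609: 609 → 101 → 9 → 1  — reaches 1 (base-9 happy)
354: 354 → 34 → 58 → 52 → 74 → 68 → 74  — repeats 74 (not base-9 happy)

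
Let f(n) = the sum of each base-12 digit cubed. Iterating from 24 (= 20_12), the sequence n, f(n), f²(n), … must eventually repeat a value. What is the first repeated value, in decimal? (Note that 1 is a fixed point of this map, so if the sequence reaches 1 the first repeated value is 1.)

8

24 = (2,0)_12 → 2³ + 0³ = 8 + 0 = 8
8 = (8)_12 → 8³ = 512
512 = (3,6,8)_12 → 3³ + 6³ + 8³ = 27 + 216 + 512 = 755
755 = (5,2,11)_12 → 5³ + 2³ + 11³ = 125 + 8 + 1331 = 1464
1464 = (10,2,0)_12 → 10³ + 2³ + 0³ = 1000 + 8 + 0 = 1008
1008 = (7,0,0)_12 → 7³ + 0³ + 0³ = 343 + 0 + 0 = 343
343 = (2,4,7)_12 → 2³ + 4³ + 7³ = 8 + 64 + 343 = 415
415 = (2,10,7)_12 → 2³ + 10³ + 7³ = 8 + 1000 + 343 = 1351
1351 = (9,4,7)_12 → 9³ + 4³ + 7³ = 729 + 64 + 343 = 1136
1136 = (7,10,8)_12 → 7³ + 10³ + 8³ = 343 + 1000 + 512 = 1855
1855 = (1,0,10,7)_12 → 1³ + 0³ + 10³ + 7³ = 1 + 0 + 1000 + 343 = 1344
1344 = (9,4,0)_12 → 9³ + 4³ + 0³ = 729 + 64 + 0 = 793
793 = (5,6,1)_12 → 5³ + 6³ + 1³ = 125 + 216 + 1 = 342
342 = (2,4,6)_12 → 2³ + 4³ + 6³ = 8 + 64 + 216 = 288
288 = (2,0,0)_12 → 2³ + 0³ + 0³ = 8 + 0 + 0 = 8  — 8 already appeared earlier.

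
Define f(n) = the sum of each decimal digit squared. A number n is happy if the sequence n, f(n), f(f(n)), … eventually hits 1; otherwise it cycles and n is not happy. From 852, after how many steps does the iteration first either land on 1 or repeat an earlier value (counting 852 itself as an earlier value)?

852 → 93
93 → 90
90 → 81
81 → 65
65 → 61
61 → 37
37 → 58
58 → 89
89 → 145
145 → 42
42 → 20
20 → 4
4 → 16
16 → 37  — 37 repeats.
That took 14 steps.

14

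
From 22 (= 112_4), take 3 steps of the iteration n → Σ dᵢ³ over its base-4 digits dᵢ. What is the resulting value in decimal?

1

22 = (1,1,2)_4 → 1³ + 1³ + 2³ = 10
10 = (2,2)_4 → 2³ + 2³ = 16
16 = (1,0,0)_4 → 1³ + 0³ + 0³ = 1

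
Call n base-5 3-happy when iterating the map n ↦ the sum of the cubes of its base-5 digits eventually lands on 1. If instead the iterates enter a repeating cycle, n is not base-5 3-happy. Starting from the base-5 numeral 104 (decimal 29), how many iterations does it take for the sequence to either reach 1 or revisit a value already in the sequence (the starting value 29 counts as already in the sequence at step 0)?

29 = (1,0,4)_5 → 1³ + 0³ + 4³ = 65
65 = (2,3,0)_5 → 2³ + 3³ + 0³ = 35
35 = (1,2,0)_5 → 1³ + 2³ + 0³ = 9
9 = (1,4)_5 → 1³ + 4³ = 65  — 65 repeats.
That took 4 steps.

4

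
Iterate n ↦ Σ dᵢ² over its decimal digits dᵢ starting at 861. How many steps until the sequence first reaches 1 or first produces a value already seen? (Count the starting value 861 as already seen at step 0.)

861 → 8² + 6² + 1² = 64 + 36 + 1 = 101
101 → 1² + 0² + 1² = 1 + 0 + 1 = 2
2 → 2² = 4
4 → 4² = 16
16 → 1² + 6² = 1 + 36 = 37
37 → 3² + 7² = 9 + 49 = 58
58 → 5² + 8² = 25 + 64 = 89
89 → 8² + 9² = 64 + 81 = 145
145 → 1² + 4² + 5² = 1 + 16 + 25 = 42
42 → 4² + 2² = 16 + 4 = 20
20 → 2² + 0² = 4 + 0 = 4  — 4 repeats.
That took 11 steps.

11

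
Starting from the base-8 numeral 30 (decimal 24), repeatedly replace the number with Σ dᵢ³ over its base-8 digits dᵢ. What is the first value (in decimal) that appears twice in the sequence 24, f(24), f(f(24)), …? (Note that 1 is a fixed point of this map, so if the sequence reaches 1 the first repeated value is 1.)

24 = (3,0)_8 → 27
27 = (3,3)_8 → 54
54 = (6,6)_8 → 432
432 = (6,6,0)_8 → 432  — 432 already appeared earlier.

432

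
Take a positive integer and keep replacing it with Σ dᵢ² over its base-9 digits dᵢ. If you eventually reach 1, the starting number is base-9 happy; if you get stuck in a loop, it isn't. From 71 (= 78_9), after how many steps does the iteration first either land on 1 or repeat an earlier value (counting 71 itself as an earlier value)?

7

71 = (7,8)_9 → 7² + 8² = 113
113 = (1,3,5)_9 → 1² + 3² + 5² = 35
35 = (3,8)_9 → 3² + 8² = 73
73 = (8,1)_9 → 8² + 1² = 65
65 = (7,2)_9 → 7² + 2² = 53
53 = (5,8)_9 → 5² + 8² = 89
89 = (1,0,8)_9 → 1² + 0² + 8² = 65  — 65 repeats.
That took 7 steps.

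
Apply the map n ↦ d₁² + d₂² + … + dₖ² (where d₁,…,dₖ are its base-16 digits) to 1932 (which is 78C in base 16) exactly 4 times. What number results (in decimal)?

1932 = (7,8,12)_16 → 7² + 8² + 12² = 257
257 = (1,0,1)_16 → 1² + 0² + 1² = 2
2 = (2)_16 → 2² = 4
4 = (4)_16 → 4² = 16

16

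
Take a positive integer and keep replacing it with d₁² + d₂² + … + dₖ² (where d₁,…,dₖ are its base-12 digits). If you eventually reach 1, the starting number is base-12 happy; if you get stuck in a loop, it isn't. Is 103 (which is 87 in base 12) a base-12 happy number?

103 = (8,7)_12 → 8² + 7² = 113
113 = (9,5)_12 → 9² + 5² = 106
106 = (8,10)_12 → 8² + 10² = 164
164 = (1,1,8)_12 → 1² + 1² + 8² = 66
66 = (5,6)_12 → 5² + 6² = 61
61 = (5,1)_12 → 5² + 1² = 26
26 = (2,2)_12 → 2² + 2² = 8
8 = (8)_12 → 8² = 64
64 = (5,4)_12 → 5² + 4² = 41
41 = (3,5)_12 → 3² + 5² = 34
34 = (2,10)_12 → 2² + 10² = 104
104 = (8,8)_12 → 8² + 8² = 128
128 = (10,8)_12 → 10² + 8² = 164  — 164 already seen; the sequence cycles without reaching 1.

not base-12 happy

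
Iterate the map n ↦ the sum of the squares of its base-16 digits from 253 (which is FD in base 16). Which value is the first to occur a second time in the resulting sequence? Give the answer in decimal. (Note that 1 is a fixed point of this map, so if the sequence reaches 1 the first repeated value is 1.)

169

253 = (15,13)_16 → 15² + 13² = 225 + 169 = 394
394 = (1,8,10)_16 → 1² + 8² + 10² = 1 + 64 + 100 = 165
165 = (10,5)_16 → 10² + 5² = 100 + 25 = 125
125 = (7,13)_16 → 7² + 13² = 49 + 169 = 218
218 = (13,10)_16 → 13² + 10² = 169 + 100 = 269
269 = (1,0,13)_16 → 1² + 0² + 13² = 1 + 0 + 169 = 170
170 = (10,10)_16 → 10² + 10² = 100 + 100 = 200
200 = (12,8)_16 → 12² + 8² = 144 + 64 = 208
208 = (13,0)_16 → 13² + 0² = 169 + 0 = 169
169 = (10,9)_16 → 10² + 9² = 100 + 81 = 181
181 = (11,5)_16 → 11² + 5² = 121 + 25 = 146
146 = (9,2)_16 → 9² + 2² = 81 + 4 = 85
85 = (5,5)_16 → 5² + 5² = 25 + 25 = 50
50 = (3,2)_16 → 3² + 2² = 9 + 4 = 13
13 = (13)_16 → 13² = 169  — 169 already appeared earlier.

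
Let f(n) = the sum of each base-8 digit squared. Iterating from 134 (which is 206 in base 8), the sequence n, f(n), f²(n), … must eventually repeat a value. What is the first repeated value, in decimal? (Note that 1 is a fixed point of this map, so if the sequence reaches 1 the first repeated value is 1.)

25

134 = (2,0,6)_8 → 2² + 0² + 6² = 4 + 0 + 36 = 40
40 = (5,0)_8 → 5² + 0² = 25 + 0 = 25
25 = (3,1)_8 → 3² + 1² = 9 + 1 = 10
10 = (1,2)_8 → 1² + 2² = 1 + 4 = 5
5 = (5)_8 → 5² = 25  — 25 already appeared earlier.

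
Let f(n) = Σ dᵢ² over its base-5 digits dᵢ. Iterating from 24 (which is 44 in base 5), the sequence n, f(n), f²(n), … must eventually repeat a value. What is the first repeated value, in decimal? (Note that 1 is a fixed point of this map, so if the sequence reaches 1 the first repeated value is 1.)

4

24 = (4,4)_5 → 4² + 4² = 32
32 = (1,1,2)_5 → 1² + 1² + 2² = 6
6 = (1,1)_5 → 1² + 1² = 2
2 = (2)_5 → 2² = 4
4 = (4)_5 → 4² = 16
16 = (3,1)_5 → 3² + 1² = 10
10 = (2,0)_5 → 2² + 0² = 4  — 4 already appeared earlier.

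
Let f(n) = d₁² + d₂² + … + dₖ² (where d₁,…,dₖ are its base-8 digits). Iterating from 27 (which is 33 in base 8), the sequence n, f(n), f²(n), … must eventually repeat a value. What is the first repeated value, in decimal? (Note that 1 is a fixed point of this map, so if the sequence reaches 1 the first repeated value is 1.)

27 = (3,3)_8 → 18
18 = (2,2)_8 → 8
8 = (1,0)_8 → 1  — reached the fixed point 1.
1 → 1, so 1 is the first repeated value.

1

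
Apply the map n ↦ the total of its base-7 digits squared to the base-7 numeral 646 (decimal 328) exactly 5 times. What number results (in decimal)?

328 = (6,4,6)_7 → 6² + 4² + 6² = 88
88 = (1,5,4)_7 → 1² + 5² + 4² = 42
42 = (6,0)_7 → 6² + 0² = 36
36 = (5,1)_7 → 5² + 1² = 26
26 = (3,5)_7 → 3² + 5² = 34

34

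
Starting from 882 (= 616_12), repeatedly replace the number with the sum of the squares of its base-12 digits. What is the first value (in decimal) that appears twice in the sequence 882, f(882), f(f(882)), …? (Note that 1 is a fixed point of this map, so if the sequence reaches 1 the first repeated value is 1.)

100

882 = (6,1,6)_12 → 6² + 1² + 6² = 73
73 = (6,1)_12 → 6² + 1² = 37
37 = (3,1)_12 → 3² + 1² = 10
10 = (10)_12 → 10² = 100
100 = (8,4)_12 → 8² + 4² = 80
80 = (6,8)_12 → 6² + 8² = 100  — 100 already appeared earlier.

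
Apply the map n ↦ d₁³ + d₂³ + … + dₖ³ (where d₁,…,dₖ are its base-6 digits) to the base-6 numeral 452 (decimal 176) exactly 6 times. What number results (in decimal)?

176 = (4,5,2)_6 → 4³ + 5³ + 2³ = 197
197 = (5,2,5)_6 → 5³ + 2³ + 5³ = 258
258 = (1,1,1,0)_6 → 1³ + 1³ + 1³ + 0³ = 3
3 = (3)_6 → 3³ = 27
27 = (4,3)_6 → 4³ + 3³ = 91
91 = (2,3,1)_6 → 2³ + 3³ + 1³ = 36

36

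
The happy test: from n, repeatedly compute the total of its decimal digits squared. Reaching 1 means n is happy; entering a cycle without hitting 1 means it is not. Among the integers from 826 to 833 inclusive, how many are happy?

1

826: 826 → 104 → 17 → 50 → 25 → 29 → 85 → 89 → 145 → 42 → 20 → 4 → 16 → 37 → 58 → 89  (repeats 89)
827: 827 → 117 → 51 → 26 → 40 → 16 → 37 → 58 → 89 → 145 → 42 → 20 → 4 → 16  (repeats 16)
828: 828 → 132 → 14 → 17 → 50 → 25 → 29 → 85 → 89 → 145 → 42 → 20 → 4 → 16 → 37 → 58 → 89  (repeats 89)
829: 829 → 149 → 98 → 145 → 42 → 20 → 4 → 16 → 37 → 58 → 89 → 145  (repeats 145)
830: 830 → 73 → 58 → 89 → 145 → 42 → 20 → 4 → 16 → 37 → 58  (repeats 58)
831: 831 → 74 → 65 → 61 → 37 → 58 → 89 → 145 → 42 → 20 → 4 → 16 → 37  (repeats 37)
832: 832 → 77 → 98 → 145 → 42 → 20 → 4 → 16 → 37 → 58 → 89 → 145  (repeats 145)
833: 833 → 82 → 68 → 100 → 1  (reaches 1)
happy: 833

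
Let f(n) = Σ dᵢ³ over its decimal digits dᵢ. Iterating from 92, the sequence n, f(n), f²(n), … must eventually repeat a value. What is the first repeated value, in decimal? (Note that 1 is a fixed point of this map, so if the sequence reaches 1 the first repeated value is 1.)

92 → 737
737 → 713
713 → 371
371 → 371  — 371 already appeared earlier.

371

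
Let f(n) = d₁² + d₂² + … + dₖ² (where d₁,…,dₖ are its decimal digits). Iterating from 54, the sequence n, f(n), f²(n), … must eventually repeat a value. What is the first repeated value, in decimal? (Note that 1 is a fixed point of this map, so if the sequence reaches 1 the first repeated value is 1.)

89

54 → 5² + 4² = 25 + 16 = 41
41 → 4² + 1² = 16 + 1 = 17
17 → 1² + 7² = 1 + 49 = 50
50 → 5² + 0² = 25 + 0 = 25
25 → 2² + 5² = 4 + 25 = 29
29 → 2² + 9² = 4 + 81 = 85
85 → 8² + 5² = 64 + 25 = 89
89 → 8² + 9² = 64 + 81 = 145
145 → 1² + 4² + 5² = 1 + 16 + 25 = 42
42 → 4² + 2² = 16 + 4 = 20
20 → 2² + 0² = 4 + 0 = 4
4 → 4² = 16
16 → 1² + 6² = 1 + 36 = 37
37 → 3² + 7² = 9 + 49 = 58
58 → 5² + 8² = 25 + 64 = 89  — 89 already appeared earlier.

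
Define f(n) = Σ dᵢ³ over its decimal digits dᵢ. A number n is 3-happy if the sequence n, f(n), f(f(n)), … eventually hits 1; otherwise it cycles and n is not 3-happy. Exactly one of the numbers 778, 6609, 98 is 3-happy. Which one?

778

778: 778 → 1198 → 1243 → 100 → 1  — reaches 1 (3-happy)
6609: 6609 → 1161 → 219 → 738 → 882 → 1032 → 36 → 243 → 99 → 1458 → 702 → 351 → 153 → 153  — repeats 153 (not 3-happy)
98: 98 → 1241 → 74 → 407 → 407  — repeats 407 (not 3-happy)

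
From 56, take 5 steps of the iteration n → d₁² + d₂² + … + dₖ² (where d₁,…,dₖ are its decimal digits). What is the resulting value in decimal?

145

56 → 5² + 6² = 25 + 36 = 61
61 → 6² + 1² = 36 + 1 = 37
37 → 3² + 7² = 9 + 49 = 58
58 → 5² + 8² = 25 + 64 = 89
89 → 8² + 9² = 64 + 81 = 145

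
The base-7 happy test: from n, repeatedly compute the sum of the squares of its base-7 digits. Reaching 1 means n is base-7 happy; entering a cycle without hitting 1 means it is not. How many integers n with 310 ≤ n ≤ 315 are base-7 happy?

310: 310 → 44 → 40 → 50 → 2 → 4 → 16 → 8 → 2  (repeats 2)
311: 311 → 49 → 1  (reaches 1)
312: 312 → 56 → 2 → 4 → 16 → 8 → 2  (repeats 2)
313: 313 → 65 → 9 → 5 → 25 → 25  (repeats 25)
314: 314 → 76 → 46 → 52 → 10 → 10  (repeats 10)
315: 315 → 45 → 45  (repeats 45)
base-7 happy: 311

1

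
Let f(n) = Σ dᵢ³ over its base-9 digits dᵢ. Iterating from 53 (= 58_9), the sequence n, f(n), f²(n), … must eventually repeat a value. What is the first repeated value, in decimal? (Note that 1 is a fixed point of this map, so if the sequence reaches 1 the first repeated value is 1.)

53 = (5,8)_9 → 5³ + 8³ = 637
637 = (7,7,7)_9 → 7³ + 7³ + 7³ = 1029
1029 = (1,3,6,3)_9 → 1³ + 3³ + 6³ + 3³ = 271
271 = (3,3,1)_9 → 3³ + 3³ + 1³ = 55
55 = (6,1)_9 → 6³ + 1³ = 217
217 = (2,6,1)_9 → 2³ + 6³ + 1³ = 225
225 = (2,7,0)_9 → 2³ + 7³ + 0³ = 351
351 = (4,3,0)_9 → 4³ + 3³ + 0³ = 91
91 = (1,1,1)_9 → 1³ + 1³ + 1³ = 3
3 = (3)_9 → 3³ = 27
27 = (3,0)_9 → 3³ + 0³ = 27  — 27 already appeared earlier.

27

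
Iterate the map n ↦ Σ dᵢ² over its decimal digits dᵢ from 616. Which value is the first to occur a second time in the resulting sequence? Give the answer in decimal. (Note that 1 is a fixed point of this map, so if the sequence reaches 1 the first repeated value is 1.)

616 → 6² + 1² + 6² = 73
73 → 7² + 3² = 58
58 → 5² + 8² = 89
89 → 8² + 9² = 145
145 → 1² + 4² + 5² = 42
42 → 4² + 2² = 20
20 → 2² + 0² = 4
4 → 4² = 16
16 → 1² + 6² = 37
37 → 3² + 7² = 58  — 58 already appeared earlier.

58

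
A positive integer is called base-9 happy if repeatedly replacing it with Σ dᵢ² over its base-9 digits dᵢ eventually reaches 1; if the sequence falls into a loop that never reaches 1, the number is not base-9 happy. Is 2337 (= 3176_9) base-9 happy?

2337 = (3,1,7,6)_9 → 3² + 1² + 7² + 6² = 9 + 1 + 49 + 36 = 95
95 = (1,1,5)_9 → 1² + 1² + 5² = 1 + 1 + 25 = 27
27 = (3,0)_9 → 3² + 0² = 9 + 0 = 9
9 = (1,0)_9 → 1² + 0² = 1 + 0 = 1  — reached 1.

base-9 happy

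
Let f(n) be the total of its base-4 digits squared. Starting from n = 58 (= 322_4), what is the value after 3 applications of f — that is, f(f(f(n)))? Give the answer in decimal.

4

58 = (3,2,2)_4 → 3² + 2² + 2² = 9 + 4 + 4 = 17
17 = (1,0,1)_4 → 1² + 0² + 1² = 1 + 0 + 1 = 2
2 = (2)_4 → 2² = 4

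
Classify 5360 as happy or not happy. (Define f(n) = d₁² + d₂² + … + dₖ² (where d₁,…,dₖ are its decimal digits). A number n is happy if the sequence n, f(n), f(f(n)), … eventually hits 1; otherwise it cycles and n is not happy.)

5360 → 5² + 3² + 6² + 0² = 70
70 → 7² + 0² = 49
49 → 4² + 9² = 97
97 → 9² + 7² = 130
130 → 1² + 3² + 0² = 10
10 → 1² + 0² = 1  — reached 1.

happy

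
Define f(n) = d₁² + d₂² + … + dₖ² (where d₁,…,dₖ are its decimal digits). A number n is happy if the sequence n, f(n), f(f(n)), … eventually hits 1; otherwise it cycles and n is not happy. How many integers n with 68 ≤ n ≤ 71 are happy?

68: 68 → 100 → 1  (reaches 1)
69: 69 → 117 → 51 → 26 → 40 → 16 → 37 → 58 → 89 → 145 → 42 → 20 → 4 → 16  (repeats 16)
70: 70 → 49 → 97 → 130 → 10 → 1  (reaches 1)
71: 71 → 50 → 25 → 29 → 85 → 89 → 145 → 42 → 20 → 4 → 16 → 37 → 58 → 89  (repeats 89)
happy: 68, 70

2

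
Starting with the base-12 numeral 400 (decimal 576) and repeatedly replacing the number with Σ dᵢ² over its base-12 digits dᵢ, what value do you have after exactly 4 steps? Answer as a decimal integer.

576 = (4,0,0)_12 → 4² + 0² + 0² = 16
16 = (1,4)_12 → 1² + 4² = 17
17 = (1,5)_12 → 1² + 5² = 26
26 = (2,2)_12 → 2² + 2² = 8

8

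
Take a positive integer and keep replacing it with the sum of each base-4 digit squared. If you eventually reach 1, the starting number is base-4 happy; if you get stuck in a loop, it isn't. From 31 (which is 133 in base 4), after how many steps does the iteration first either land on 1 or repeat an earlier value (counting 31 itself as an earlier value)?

31 = (1,3,3)_4 → 19
19 = (1,0,3)_4 → 10
10 = (2,2)_4 → 8
8 = (2,0)_4 → 4
4 = (1,0)_4 → 1  — reached 1.
That took 5 steps.

5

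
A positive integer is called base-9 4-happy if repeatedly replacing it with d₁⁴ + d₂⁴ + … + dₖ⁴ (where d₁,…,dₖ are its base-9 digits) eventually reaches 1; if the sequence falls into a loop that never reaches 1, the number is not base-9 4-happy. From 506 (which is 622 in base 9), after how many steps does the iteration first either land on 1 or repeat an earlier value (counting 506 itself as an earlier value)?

13

506 = (6,2,2)_9 → 6⁴ + 2⁴ + 2⁴ = 1328
1328 = (1,7,3,5)_9 → 1⁴ + 7⁴ + 3⁴ + 5⁴ = 3108
3108 = (4,2,3,3)_9 → 4⁴ + 2⁴ + 3⁴ + 3⁴ = 434
434 = (5,3,2)_9 → 5⁴ + 3⁴ + 2⁴ = 722
722 = (8,8,2)_9 → 8⁴ + 8⁴ + 2⁴ = 8208
8208 = (1,2,2,3,0)_9 → 1⁴ + 2⁴ + 2⁴ + 3⁴ + 0⁴ = 114
114 = (1,3,6)_9 → 1⁴ + 3⁴ + 6⁴ = 1378
1378 = (1,8,0,1)_9 → 1⁴ + 8⁴ + 0⁴ + 1⁴ = 4098
4098 = (5,5,5,3)_9 → 5⁴ + 5⁴ + 5⁴ + 3⁴ = 1956
1956 = (2,6,1,3)_9 → 2⁴ + 6⁴ + 1⁴ + 3⁴ = 1394
1394 = (1,8,1,8)_9 → 1⁴ + 8⁴ + 1⁴ + 8⁴ = 8194
8194 = (1,2,2,1,4)_9 → 1⁴ + 2⁴ + 2⁴ + 1⁴ + 4⁴ = 290
290 = (3,5,2)_9 → 3⁴ + 5⁴ + 2⁴ = 722  — 722 repeats.
That took 13 steps.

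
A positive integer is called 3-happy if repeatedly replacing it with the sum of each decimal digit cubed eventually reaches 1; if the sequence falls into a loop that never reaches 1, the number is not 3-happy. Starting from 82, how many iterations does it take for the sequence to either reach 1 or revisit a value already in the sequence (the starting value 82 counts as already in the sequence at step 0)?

5

82 → 8³ + 2³ = 512 + 8 = 520
520 → 5³ + 2³ + 0³ = 125 + 8 + 0 = 133
133 → 1³ + 3³ + 3³ = 1 + 27 + 27 = 55
55 → 5³ + 5³ = 125 + 125 = 250
250 → 2³ + 5³ + 0³ = 8 + 125 + 0 = 133  — 133 repeats.
That took 5 steps.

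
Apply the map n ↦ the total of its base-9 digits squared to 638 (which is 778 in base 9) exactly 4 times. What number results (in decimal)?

638 = (7,7,8)_9 → 7² + 7² + 8² = 49 + 49 + 64 = 162
162 = (2,0,0)_9 → 2² + 0² + 0² = 4 + 0 + 0 = 4
4 = (4)_9 → 4² = 16
16 = (1,7)_9 → 1² + 7² = 1 + 49 = 50

50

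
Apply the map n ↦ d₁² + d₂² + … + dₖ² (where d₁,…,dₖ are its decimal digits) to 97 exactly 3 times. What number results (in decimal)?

1

97 → 9² + 7² = 130
130 → 1² + 3² + 0² = 10
10 → 1² + 0² = 1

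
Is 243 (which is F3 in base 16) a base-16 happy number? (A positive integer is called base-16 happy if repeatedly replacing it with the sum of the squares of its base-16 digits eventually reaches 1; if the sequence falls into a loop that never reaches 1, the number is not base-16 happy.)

243 = (15,3)_16 → 15² + 3² = 225 + 9 = 234
234 = (14,10)_16 → 14² + 10² = 196 + 100 = 296
296 = (1,2,8)_16 → 1² + 2² + 8² = 1 + 4 + 64 = 69
69 = (4,5)_16 → 4² + 5² = 16 + 25 = 41
41 = (2,9)_16 → 2² + 9² = 4 + 81 = 85
85 = (5,5)_16 → 5² + 5² = 25 + 25 = 50
50 = (3,2)_16 → 3² + 2² = 9 + 4 = 13
13 = (13)_16 → 13² = 169
169 = (10,9)_16 → 10² + 9² = 100 + 81 = 181
181 = (11,5)_16 → 11² + 5² = 121 + 25 = 146
146 = (9,2)_16 → 9² + 2² = 81 + 4 = 85  — 85 already seen; the sequence cycles without reaching 1.

not base-16 happy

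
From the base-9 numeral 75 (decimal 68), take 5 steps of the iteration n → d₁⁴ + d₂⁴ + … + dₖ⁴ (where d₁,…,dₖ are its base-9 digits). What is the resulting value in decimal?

68 = (7,5)_9 → 3026
3026 = (4,1,3,2)_9 → 354
354 = (4,3,3)_9 → 418
418 = (5,1,4)_9 → 882
882 = (1,1,8,0)_9 → 4098

4098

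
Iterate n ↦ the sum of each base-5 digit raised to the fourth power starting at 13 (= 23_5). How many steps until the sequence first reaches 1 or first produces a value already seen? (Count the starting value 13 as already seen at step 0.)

13 = (2,3)_5 → 2⁴ + 3⁴ = 97
97 = (3,4,2)_5 → 3⁴ + 4⁴ + 2⁴ = 353
353 = (2,4,0,3)_5 → 2⁴ + 4⁴ + 0⁴ + 3⁴ = 353  — 353 repeats.
That took 3 steps.

3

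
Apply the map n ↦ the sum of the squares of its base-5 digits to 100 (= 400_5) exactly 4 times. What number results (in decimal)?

100 = (4,0,0)_5 → 4² + 0² + 0² = 16 + 0 + 0 = 16
16 = (3,1)_5 → 3² + 1² = 9 + 1 = 10
10 = (2,0)_5 → 2² + 0² = 4 + 0 = 4
4 = (4)_5 → 4² = 16

16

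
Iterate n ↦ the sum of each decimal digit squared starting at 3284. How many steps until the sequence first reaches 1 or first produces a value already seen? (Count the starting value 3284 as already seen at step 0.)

3284 → 3² + 2² + 8² + 4² = 93
93 → 9² + 3² = 90
90 → 9² + 0² = 81
81 → 8² + 1² = 65
65 → 6² + 5² = 61
61 → 6² + 1² = 37
37 → 3² + 7² = 58
58 → 5² + 8² = 89
89 → 8² + 9² = 145
145 → 1² + 4² + 5² = 42
42 → 4² + 2² = 20
20 → 2² + 0² = 4
4 → 4² = 16
16 → 1² + 6² = 37  — 37 repeats.
That took 14 steps.

14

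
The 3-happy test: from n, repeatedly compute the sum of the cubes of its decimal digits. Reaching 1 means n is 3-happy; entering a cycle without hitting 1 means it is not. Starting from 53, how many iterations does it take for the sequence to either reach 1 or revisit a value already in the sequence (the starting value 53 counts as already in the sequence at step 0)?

53 → 5³ + 3³ = 125 + 27 = 152
152 → 1³ + 5³ + 2³ = 1 + 125 + 8 = 134
134 → 1³ + 3³ + 4³ = 1 + 27 + 64 = 92
92 → 9³ + 2³ = 729 + 8 = 737
737 → 7³ + 3³ + 7³ = 343 + 27 + 343 = 713
713 → 7³ + 1³ + 3³ = 343 + 1 + 27 = 371
371 → 3³ + 7³ + 1³ = 27 + 343 + 1 = 371  — 371 repeats.
That took 7 steps.

7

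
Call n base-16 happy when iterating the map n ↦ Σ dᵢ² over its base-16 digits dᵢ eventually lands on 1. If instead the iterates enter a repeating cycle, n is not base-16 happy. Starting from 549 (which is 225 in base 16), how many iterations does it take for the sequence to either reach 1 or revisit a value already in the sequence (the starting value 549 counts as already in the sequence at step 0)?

549 = (2,2,5)_16 → 2² + 2² + 5² = 33
33 = (2,1)_16 → 2² + 1² = 5
5 = (5)_16 → 5² = 25
25 = (1,9)_16 → 1² + 9² = 82
82 = (5,2)_16 → 5² + 2² = 29
29 = (1,13)_16 → 1² + 13² = 170
170 = (10,10)_16 → 10² + 10² = 200
200 = (12,8)_16 → 12² + 8² = 208
208 = (13,0)_16 → 13² + 0² = 169
169 = (10,9)_16 → 10² + 9² = 181
181 = (11,5)_16 → 11² + 5² = 146
146 = (9,2)_16 → 9² + 2² = 85
85 = (5,5)_16 → 5² + 5² = 50
50 = (3,2)_16 → 3² + 2² = 13
13 = (13)_16 → 13² = 169  — 169 repeats.
That took 15 steps.

15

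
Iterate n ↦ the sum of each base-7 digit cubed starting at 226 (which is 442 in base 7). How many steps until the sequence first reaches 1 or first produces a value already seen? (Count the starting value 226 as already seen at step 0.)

226 = (4,4,2)_7 → 4³ + 4³ + 2³ = 136
136 = (2,5,3)_7 → 2³ + 5³ + 3³ = 160
160 = (3,1,6)_7 → 3³ + 1³ + 6³ = 244
244 = (4,6,6)_7 → 4³ + 6³ + 6³ = 496
496 = (1,3,0,6)_7 → 1³ + 3³ + 0³ + 6³ = 244  — 244 repeats.
That took 5 steps.

5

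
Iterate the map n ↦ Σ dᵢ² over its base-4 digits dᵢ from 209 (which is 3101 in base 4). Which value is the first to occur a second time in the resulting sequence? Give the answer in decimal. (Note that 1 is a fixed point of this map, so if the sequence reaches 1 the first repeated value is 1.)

209 = (3,1,0,1)_4 → 3² + 1² + 0² + 1² = 9 + 1 + 0 + 1 = 11
11 = (2,3)_4 → 2² + 3² = 4 + 9 = 13
13 = (3,1)_4 → 3² + 1² = 9 + 1 = 10
10 = (2,2)_4 → 2² + 2² = 4 + 4 = 8
8 = (2,0)_4 → 2² + 0² = 4 + 0 = 4
4 = (1,0)_4 → 1² + 0² = 1 + 0 = 1  — reached the fixed point 1.
1 → 1, so 1 is the first repeated value.

1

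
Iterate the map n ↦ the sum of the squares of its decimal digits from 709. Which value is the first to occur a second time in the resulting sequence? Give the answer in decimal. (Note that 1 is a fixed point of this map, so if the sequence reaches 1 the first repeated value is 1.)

709 → 7² + 0² + 9² = 49 + 0 + 81 = 130
130 → 1² + 3² + 0² = 1 + 9 + 0 = 10
10 → 1² + 0² = 1 + 0 = 1  — reached the fixed point 1.
1 → 1, so 1 is the first repeated value.

1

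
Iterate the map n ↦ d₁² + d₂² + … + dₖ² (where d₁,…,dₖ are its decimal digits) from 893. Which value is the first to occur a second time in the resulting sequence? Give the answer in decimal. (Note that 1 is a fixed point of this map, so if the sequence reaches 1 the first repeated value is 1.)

42

893 → 8² + 9² + 3² = 64 + 81 + 9 = 154
154 → 1² + 5² + 4² = 1 + 25 + 16 = 42
42 → 4² + 2² = 16 + 4 = 20
20 → 2² + 0² = 4 + 0 = 4
4 → 4² = 16
16 → 1² + 6² = 1 + 36 = 37
37 → 3² + 7² = 9 + 49 = 58
58 → 5² + 8² = 25 + 64 = 89
89 → 8² + 9² = 64 + 81 = 145
145 → 1² + 4² + 5² = 1 + 16 + 25 = 42  — 42 already appeared earlier.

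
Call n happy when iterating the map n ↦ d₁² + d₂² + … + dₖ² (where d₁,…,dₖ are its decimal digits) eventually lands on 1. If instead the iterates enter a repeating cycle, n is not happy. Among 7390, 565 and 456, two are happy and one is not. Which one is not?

456

7390: 7390 → 139 → 91 → 82 → 68 → 100 → 1  — reaches 1 (happy)
565: 565 → 86 → 100 → 1  — reaches 1 (happy)
456: 456 → 77 → 98 → 145 → 42 → 20 → 4 → 16 → 37 → 58 → 89 → 145  — repeats 145 (not happy)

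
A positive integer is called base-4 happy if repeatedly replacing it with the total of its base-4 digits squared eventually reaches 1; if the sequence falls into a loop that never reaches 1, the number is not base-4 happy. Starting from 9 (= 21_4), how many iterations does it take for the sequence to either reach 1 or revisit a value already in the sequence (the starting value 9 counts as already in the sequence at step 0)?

4

9 = (2,1)_4 → 2² + 1² = 4 + 1 = 5
5 = (1,1)_4 → 1² + 1² = 1 + 1 = 2
2 = (2)_4 → 2² = 4
4 = (1,0)_4 → 1² + 0² = 1 + 0 = 1  — reached 1.
That took 4 steps.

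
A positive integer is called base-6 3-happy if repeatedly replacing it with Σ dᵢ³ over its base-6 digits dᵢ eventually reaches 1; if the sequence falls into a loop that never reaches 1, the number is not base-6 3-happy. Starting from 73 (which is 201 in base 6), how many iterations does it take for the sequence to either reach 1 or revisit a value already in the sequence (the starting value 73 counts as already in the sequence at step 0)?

73 = (2,0,1)_6 → 2³ + 0³ + 1³ = 9
9 = (1,3)_6 → 1³ + 3³ = 28
28 = (4,4)_6 → 4³ + 4³ = 128
128 = (3,3,2)_6 → 3³ + 3³ + 2³ = 62
62 = (1,4,2)_6 → 1³ + 4³ + 2³ = 73  — 73 repeats.
That took 5 steps.

5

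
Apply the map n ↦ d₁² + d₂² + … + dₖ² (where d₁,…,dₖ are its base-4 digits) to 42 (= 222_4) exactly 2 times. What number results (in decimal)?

9

42 = (2,2,2)_4 → 2² + 2² + 2² = 4 + 4 + 4 = 12
12 = (3,0)_4 → 3² + 0² = 9 + 0 = 9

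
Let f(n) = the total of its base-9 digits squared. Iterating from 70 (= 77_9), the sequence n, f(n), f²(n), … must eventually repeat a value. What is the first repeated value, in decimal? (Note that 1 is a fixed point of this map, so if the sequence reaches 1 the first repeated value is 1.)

70 = (7,7)_9 → 7² + 7² = 49 + 49 = 98
98 = (1,1,8)_9 → 1² + 1² + 8² = 1 + 1 + 64 = 66
66 = (7,3)_9 → 7² + 3² = 49 + 9 = 58
58 = (6,4)_9 → 6² + 4² = 36 + 16 = 52
52 = (5,7)_9 → 5² + 7² = 25 + 49 = 74
74 = (8,2)_9 → 8² + 2² = 64 + 4 = 68
68 = (7,5)_9 → 7² + 5² = 49 + 25 = 74  — 74 already appeared earlier.

74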